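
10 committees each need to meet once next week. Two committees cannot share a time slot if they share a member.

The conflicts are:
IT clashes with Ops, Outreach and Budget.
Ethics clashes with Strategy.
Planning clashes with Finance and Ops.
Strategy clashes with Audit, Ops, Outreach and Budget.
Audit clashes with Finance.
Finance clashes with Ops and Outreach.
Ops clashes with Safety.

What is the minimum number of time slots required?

3

Planning, Finance, Ops are mutually in conflict, so at least 3 time slots are needed.
3 time slots suffice: time slot 1 → {Ethics, Audit, Ops, Outreach, Budget}; time slot 2 → {IT, Strategy, Finance, Safety}; time slot 3 → {Planning}. Every pair that conflicts lands in different time slots.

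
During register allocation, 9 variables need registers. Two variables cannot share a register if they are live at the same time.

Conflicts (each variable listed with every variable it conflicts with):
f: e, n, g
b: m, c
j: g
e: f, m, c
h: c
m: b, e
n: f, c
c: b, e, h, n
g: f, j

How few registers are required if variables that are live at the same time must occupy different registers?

2

h and c conflict, so at least 2 registers are needed.
2 registers suffice: register 1 → {f, j, m, c}; register 2 → {b, e, h, n, g}. No two conflicting variables share a register.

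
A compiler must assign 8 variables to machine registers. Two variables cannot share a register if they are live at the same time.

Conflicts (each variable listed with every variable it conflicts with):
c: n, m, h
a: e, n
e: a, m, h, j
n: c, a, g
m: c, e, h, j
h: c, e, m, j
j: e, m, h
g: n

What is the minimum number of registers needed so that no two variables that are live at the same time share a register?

e, m, h, j are mutually in conflict, so at least 4 registers are needed.
4 registers suffice: register 1 → {c, e, g}; register 2 → {n, h}; register 3 → {a, m}; register 4 → {j}. No two conflicting variables share a register.

4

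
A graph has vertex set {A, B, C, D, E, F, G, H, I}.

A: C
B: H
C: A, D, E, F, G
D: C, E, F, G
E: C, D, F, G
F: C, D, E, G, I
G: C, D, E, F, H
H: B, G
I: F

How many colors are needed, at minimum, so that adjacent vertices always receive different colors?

5

C, D, E, F, G are pairwise adjacent (a clique of size 5), so at least 5 colors are needed.
5 colors suffice: color 1 → {C, H, I}; color 2 → {A, B, F}; color 3 → {G}; color 4 → {E}; color 5 → {D}. No two adjacent vertices share a color.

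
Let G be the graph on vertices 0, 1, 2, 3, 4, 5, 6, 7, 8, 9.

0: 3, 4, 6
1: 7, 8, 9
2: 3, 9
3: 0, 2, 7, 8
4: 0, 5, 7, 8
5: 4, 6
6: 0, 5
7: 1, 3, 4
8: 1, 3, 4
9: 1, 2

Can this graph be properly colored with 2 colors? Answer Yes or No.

No

The cycle 1-7-3-2-9-1 has odd length 5, so it cannot be 2-colored; at least 3 colors are needed.
So 2 colors are not enough.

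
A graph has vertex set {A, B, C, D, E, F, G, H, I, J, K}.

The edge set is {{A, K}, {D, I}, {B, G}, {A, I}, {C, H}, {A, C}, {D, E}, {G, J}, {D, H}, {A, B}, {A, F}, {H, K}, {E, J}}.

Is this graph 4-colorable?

The chromatic number is 3. The cycle C-H-D-I-A-C has odd length 5, so it cannot be 2-colored; at least 3 colors are needed.
One proper 3-coloring: A=red, B=blue, C=blue, D=blue, E=red, F=blue, G=red, H=red, I=green, J=blue, K=blue.
Since 4 ≥ 3, a proper 4-coloring certainly exists.

Yes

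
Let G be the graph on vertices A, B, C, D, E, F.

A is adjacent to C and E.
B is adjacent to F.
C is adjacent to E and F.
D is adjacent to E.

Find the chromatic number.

3

A, C, E form a triangle, so at least 3 colors are needed.
A valid assignment using 3 colors: A=3, B=2, C=2, D=2, E=1, F=1. Every edge joins two different colors.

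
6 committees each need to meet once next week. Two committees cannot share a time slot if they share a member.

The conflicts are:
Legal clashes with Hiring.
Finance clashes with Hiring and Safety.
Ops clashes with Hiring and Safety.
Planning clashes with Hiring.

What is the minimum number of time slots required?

2

Ops and Safety conflict, so at least 2 time slots are needed.
2 time slots suffice: time slot 1 → {Hiring, Safety}; time slot 2 → {Legal, Finance, Ops, Planning}. Every pair that conflicts lands in different time slots.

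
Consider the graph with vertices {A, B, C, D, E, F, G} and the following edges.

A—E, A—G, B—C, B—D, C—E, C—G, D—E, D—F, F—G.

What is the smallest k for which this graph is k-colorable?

3

The cycle D-E-C-G-F-D has odd length 5, so it cannot be 2-colored; at least 3 colors are needed.
3 colors suffice: color 1 → {A, C, D}; color 2 → {B, E, G}; color 3 → {F}. Every edge joins two different colors.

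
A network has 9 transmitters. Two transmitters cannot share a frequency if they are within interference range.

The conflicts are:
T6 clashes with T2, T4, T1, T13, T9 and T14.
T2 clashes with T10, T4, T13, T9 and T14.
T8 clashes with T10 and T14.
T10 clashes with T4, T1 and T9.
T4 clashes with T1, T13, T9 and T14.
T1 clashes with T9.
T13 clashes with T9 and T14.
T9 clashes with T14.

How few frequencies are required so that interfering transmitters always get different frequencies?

T6, T2, T4, T13, T9, T14 all conflict with each other, so at least 6 frequencies are needed.
6 frequencies suffice: frequency 1 → {T8, T9}; frequency 2 → {T4}; frequency 3 → {T6, T10}; frequency 4 → {T2, T1}; frequency 5 → {T14}; frequency 6 → {T13}. Every pair that conflicts lands in different frequencies.

6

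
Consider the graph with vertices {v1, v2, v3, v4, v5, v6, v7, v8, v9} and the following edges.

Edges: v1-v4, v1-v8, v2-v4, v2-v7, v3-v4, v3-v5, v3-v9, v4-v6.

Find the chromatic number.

v1 and v4 are adjacent, so at least 2 colors are needed.
2 colors suffice: color red → {v4, v5, v7, v8, v9}; color blue → {v1, v2, v3, v6}. Every edge joins two different colors.

2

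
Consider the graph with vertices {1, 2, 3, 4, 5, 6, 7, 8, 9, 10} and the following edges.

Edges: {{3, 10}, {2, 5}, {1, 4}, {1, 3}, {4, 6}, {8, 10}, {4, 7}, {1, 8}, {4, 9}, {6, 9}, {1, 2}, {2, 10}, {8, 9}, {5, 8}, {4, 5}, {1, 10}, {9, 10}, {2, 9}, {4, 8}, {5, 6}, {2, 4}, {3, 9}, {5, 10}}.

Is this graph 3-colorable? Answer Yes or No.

The chromatic number is 3. 1, 3, 10 are mutually adjacent, so at least 3 colors are needed.
3 colors suffice: color a → {4, 10}; color b → {1, 5, 7, 9}; color c → {2, 3, 6, 8}.
That is already a proper 3-coloring.

Yes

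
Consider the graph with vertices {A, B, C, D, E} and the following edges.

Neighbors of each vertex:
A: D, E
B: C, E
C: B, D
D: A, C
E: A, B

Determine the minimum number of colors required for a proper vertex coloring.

The cycle E-A-D-C-B-E has odd length 5, so it cannot be 2-colored; at least 3 colors are needed.
One proper 3-coloring: A=2, B=1, C=2, D=1, E=3. Every edge joins two different colors.

3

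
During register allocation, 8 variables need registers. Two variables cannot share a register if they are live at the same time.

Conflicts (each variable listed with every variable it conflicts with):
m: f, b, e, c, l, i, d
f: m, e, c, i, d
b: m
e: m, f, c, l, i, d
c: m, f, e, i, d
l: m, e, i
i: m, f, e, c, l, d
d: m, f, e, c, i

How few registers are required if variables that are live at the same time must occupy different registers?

6

m, f, e, c, i, d pairwise conflict, so at least 6 registers are needed.
6 registers suffice: register 1 → {m}; register 2 → {b, e}; register 3 → {i}; register 4 → {c, l}; register 5 → {f}; register 6 → {d}. Each listed conflict is separated.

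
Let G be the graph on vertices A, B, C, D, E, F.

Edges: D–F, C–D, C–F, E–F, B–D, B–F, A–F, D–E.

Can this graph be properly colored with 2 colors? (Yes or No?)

No

C, D, F are pairwise adjacent, so at least 3 colors are needed.
So 2 colors are not enough.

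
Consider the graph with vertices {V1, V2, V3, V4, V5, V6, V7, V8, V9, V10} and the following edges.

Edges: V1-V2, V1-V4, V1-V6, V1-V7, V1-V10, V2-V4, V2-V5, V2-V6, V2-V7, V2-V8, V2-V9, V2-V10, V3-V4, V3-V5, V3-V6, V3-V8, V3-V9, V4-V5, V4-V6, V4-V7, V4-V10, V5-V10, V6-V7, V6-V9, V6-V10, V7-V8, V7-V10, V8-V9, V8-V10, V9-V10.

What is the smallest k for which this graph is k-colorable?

6

V1, V2, V4, V6, V7, V10 are pairwise adjacent (a clique of size 6), so at least 6 colors are needed.
A valid assignment using 6 colors: V1=6, V2=1, V3=1, V4=4, V5=3, V6=3, V7=5, V8=3, V9=4, V10=2. No two adjacent vertices share a color.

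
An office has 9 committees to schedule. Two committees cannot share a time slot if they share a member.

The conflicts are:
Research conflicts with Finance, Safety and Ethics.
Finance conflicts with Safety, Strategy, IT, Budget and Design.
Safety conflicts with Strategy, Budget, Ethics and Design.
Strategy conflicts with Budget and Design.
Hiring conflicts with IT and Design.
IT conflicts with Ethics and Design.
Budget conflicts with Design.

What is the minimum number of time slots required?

Finance, Safety, Strategy, Budget, Design are mutually in conflict, so at least 5 time slots are needed.
5 time slots suffice: time slot 1 → {Finance, Hiring, Ethics}; time slot 2 → {Research, Design}; time slot 3 → {Safety, IT}; time slot 4 → {Budget}; time slot 5 → {Strategy}. No two conflicting committees share a time slot.

5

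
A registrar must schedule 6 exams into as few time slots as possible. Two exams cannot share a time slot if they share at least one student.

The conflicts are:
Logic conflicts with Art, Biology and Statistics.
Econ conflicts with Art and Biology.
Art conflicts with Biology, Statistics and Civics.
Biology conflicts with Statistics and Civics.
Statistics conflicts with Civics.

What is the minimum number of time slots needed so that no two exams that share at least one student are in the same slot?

Art, Biology, Statistics, Civics are mutually in conflict, so at least 4 time slots are needed.
4 time slots suffice: time slot 1 → {Biology}; time slot 2 → {Art}; time slot 3 → {Econ, Statistics}; time slot 4 → {Logic, Civics}. Every pair that conflicts lands in different time slots.

4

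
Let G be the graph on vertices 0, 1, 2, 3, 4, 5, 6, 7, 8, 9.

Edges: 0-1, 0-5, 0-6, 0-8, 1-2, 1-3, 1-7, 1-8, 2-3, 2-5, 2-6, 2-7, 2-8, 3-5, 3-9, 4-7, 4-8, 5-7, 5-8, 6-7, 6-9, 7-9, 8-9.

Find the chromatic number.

2, 5, 7 form a triangle, so at least 3 colors are needed.
A valid assignment using 3 colors: 0=a, 1=c, 2=a, 3=b, 4=a, 5=c, 6=c, 7=b, 8=b, 9=a. No two adjacent vertices share a color.

3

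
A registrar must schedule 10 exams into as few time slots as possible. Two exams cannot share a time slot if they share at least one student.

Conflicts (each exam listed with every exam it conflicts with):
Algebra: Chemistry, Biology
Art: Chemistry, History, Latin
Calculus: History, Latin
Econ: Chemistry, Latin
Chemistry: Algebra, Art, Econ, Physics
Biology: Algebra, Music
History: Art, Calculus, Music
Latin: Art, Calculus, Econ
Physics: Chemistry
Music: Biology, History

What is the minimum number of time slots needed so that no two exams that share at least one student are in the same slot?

Chemistry and Physics conflict, so at least 2 time slots are needed.
2 time slots suffice: time slot 1 → {Chemistry, Biology, History, Latin}; time slot 2 → {Algebra, Art, Calculus, Econ, Physics, Music}. Each listed conflict is separated.

2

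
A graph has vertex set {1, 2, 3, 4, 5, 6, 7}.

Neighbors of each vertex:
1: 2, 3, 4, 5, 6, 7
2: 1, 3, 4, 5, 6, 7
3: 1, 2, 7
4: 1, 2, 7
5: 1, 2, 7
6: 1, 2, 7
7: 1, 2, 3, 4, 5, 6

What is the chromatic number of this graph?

4

1, 2, 4, 7 are pairwise adjacent (a clique of size 4), so at least 4 colors are needed.
4 colors suffice: 1=blue, 2=green, 3=yellow, 4=yellow, 5=yellow, 6=yellow, 7=red. Each edge has distinct colors on its endpoints.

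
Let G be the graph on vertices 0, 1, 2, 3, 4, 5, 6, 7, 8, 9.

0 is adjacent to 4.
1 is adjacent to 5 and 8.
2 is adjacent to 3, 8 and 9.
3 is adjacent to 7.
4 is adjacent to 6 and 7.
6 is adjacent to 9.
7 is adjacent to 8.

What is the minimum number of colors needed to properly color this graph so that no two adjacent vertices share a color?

2

3 and 7 are adjacent, so at least 2 colors are needed.
2 colors suffice: color a → {0, 1, 2, 6, 7}; color b → {3, 4, 5, 8, 9}. Each edge has distinct colors on its endpoints.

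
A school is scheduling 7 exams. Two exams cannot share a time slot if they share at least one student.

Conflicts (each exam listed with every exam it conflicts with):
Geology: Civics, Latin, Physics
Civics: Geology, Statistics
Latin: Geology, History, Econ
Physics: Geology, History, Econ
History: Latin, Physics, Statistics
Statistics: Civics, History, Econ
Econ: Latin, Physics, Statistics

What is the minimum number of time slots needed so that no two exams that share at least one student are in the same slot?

The cycle Statistics-Econ-Latin-Geology-Civics-Statistics has odd length 5, so it cannot be 2-colored; at least 3 time slots are needed.
3 time slots suffice: time slot 1 → {Latin, Physics, Statistics}; time slot 2 → {Geology, History, Econ}; time slot 3 → {Civics}. No two conflicting exams share a time slot.

3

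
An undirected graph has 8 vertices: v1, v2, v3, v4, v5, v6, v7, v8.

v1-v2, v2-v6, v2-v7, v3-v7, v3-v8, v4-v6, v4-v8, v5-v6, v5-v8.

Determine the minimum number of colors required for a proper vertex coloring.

2

v4 and v8 are adjacent, so at least 2 colors are needed.
2 colors suffice: color R → {v2, v3, v4, v5}; color B → {v1, v6, v7, v8}. No two adjacent vertices share a color.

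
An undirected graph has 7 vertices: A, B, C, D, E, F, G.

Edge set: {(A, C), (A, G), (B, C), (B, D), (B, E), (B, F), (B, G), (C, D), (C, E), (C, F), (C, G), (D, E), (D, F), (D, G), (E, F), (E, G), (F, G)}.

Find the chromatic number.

B, C, D, E, F, G are pairwise adjacent (a clique of size 6), so at least 6 colors are needed.
6 colors suffice: A=3, B=6, C=2, D=3, E=5, F=4, G=1. Each edge has distinct colors on its endpoints.

6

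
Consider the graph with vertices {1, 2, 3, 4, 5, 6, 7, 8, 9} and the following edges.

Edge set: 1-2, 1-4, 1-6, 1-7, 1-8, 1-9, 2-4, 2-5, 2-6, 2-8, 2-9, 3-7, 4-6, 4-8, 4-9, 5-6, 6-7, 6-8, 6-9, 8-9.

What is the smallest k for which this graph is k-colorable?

6

1, 2, 4, 6, 8, 9 form a clique, so at least 6 colors are needed.
6 colors suffice: 1=blue, 2=green, 3=red, 4=orange, 5=blue, 6=red, 7=green, 8=purple, 9=yellow. Every edge joins two different colors.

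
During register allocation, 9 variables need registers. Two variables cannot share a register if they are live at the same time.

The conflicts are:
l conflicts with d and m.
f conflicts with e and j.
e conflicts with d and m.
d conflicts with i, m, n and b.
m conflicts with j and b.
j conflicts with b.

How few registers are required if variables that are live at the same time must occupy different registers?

e, d, m are mutually in conflict, so at least 3 registers are needed.
3 registers suffice: register 1 → {d, j}; register 2 → {f, i, m, n}; register 3 → {l, e, b}. No two conflicting variables share a register.

3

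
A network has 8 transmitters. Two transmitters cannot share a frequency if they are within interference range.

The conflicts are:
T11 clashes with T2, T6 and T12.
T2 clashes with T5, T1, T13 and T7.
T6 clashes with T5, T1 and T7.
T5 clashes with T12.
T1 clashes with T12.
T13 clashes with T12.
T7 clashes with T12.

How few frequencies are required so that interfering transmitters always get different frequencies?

T11 and T2 conflict, so at least 2 frequencies are needed.
2 frequencies suffice: frequency 1 → {T2, T6, T12}; frequency 2 → {T11, T5, T1, T13, T7}. Every pair that conflicts lands in different frequencies.

2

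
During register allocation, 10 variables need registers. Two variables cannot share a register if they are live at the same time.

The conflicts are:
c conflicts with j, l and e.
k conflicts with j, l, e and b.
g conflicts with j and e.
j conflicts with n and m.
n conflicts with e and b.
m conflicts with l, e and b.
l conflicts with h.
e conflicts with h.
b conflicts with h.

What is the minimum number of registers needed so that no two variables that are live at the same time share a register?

j and m conflict, so at least 2 registers are needed.
2 registers suffice: c=2, k=2, g=2, j=1, n=2, m=2, l=1, e=1, b=1, h=2. No two conflicting variables share a register.

2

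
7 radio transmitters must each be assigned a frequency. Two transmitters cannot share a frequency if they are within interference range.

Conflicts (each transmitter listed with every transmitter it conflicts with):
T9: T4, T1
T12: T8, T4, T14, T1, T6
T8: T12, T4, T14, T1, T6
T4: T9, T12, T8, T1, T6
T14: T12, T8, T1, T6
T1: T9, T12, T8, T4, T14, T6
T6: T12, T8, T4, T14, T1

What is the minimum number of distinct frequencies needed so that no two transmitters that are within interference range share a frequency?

T12, T8, T14, T1, T6 pairwise conflict, so at least 5 frequencies are needed.
A valid assignment using 5 frequencies: T9=3, T12=4, T8=5, T4=2, T14=2, T1=1, T6=3. Each listed conflict is separated.

5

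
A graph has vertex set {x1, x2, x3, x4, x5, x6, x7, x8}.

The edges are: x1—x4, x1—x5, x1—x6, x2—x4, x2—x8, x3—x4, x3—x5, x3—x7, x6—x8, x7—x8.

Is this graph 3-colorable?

The chromatic number is 3. The cycle x4-x2-x8-x7-x3-x4 has odd length 5, so it cannot be 2-colored; at least 3 colors are needed.
3 colors suffice: color 1 → {x1, x3, x8}; color 2 → {x4, x5, x6, x7}; color 3 → {x2}.
That is already a proper 3-coloring.

Yes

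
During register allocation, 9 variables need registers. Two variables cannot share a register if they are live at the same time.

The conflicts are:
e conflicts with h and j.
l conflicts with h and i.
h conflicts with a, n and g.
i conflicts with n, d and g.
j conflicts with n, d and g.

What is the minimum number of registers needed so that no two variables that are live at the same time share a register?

2

i and d conflict, so at least 2 registers are needed.
2 registers suffice: register 1 → {h, i, j}; register 2 → {e, l, a, n, d, g}. No two conflicting variables share a register.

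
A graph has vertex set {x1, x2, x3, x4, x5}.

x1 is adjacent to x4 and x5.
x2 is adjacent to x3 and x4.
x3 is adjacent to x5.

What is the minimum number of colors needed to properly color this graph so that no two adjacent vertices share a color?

The cycle x2-x4-x1-x5-x3-x2 has odd length 5, so it cannot be 2-colored; at least 3 colors are needed.
One proper 3-coloring: x1=1, x2=1, x3=2, x4=2, x5=3. Each edge has distinct colors on its endpoints.

3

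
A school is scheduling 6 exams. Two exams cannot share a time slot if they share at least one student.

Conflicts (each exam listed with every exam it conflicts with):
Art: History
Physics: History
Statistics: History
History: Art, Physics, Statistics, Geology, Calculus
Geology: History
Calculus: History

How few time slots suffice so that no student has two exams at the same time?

Statistics and History conflict, so at least 2 time slots are needed.
A valid assignment using 2 time slots: Art=2, Physics=2, Statistics=2, History=1, Geology=2, Calculus=2. Each listed conflict is separated.

2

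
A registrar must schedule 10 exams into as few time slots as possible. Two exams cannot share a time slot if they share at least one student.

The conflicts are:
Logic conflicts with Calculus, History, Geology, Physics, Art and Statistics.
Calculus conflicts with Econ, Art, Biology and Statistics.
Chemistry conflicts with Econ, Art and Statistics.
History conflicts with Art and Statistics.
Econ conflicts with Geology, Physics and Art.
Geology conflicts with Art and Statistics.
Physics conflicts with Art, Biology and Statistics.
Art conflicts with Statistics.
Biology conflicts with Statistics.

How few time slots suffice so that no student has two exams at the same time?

Logic, Calculus, Art, Statistics pairwise conflict, so at least 4 time slots are needed.
A valid assignment using 4 time slots: Logic=3, Calculus=4, Chemistry=3, History=4, Econ=2, Geology=4, Physics=4, Art=1, Biology=1, Statistics=2. Each listed conflict is separated.

4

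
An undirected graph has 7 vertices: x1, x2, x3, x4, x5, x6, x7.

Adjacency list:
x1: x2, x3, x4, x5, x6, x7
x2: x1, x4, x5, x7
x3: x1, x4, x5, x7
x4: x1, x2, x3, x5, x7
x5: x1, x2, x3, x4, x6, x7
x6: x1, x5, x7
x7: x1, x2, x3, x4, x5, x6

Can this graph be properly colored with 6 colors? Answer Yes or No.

The chromatic number is 5. x1, x2, x4, x5, x7 form a clique, so at least 5 colors are needed.
5 colors suffice: x1=G, x2=P, x3=P, x4=Y, x5=B, x6=Y, x7=R.
Since 6 ≥ 5, a proper 6-coloring certainly exists.

Yes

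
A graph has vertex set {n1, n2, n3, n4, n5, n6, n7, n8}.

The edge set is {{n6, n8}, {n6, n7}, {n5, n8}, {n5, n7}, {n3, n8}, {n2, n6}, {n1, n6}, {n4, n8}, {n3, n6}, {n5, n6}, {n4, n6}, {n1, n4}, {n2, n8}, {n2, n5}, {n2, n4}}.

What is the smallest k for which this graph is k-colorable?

4

n2, n5, n6, n8 are mutually adjacent (a clique of size 4), so at least 4 colors are needed.
4 colors suffice: color red → {n6}; color blue → {n1, n7, n8}; color green → {n3, n4, n5}; color yellow → {n2}. Every edge joins two different colors.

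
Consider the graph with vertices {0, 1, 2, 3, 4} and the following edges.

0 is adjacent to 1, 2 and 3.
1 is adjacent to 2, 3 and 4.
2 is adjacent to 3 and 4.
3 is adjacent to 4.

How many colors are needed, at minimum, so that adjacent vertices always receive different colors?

4

0, 1, 2, 3 are pairwise adjacent (a clique of size 4), so at least 4 colors are needed.
4 colors suffice: color a → {1}; color b → {2}; color c → {3}; color d → {0, 4}. Each edge has distinct colors on its endpoints.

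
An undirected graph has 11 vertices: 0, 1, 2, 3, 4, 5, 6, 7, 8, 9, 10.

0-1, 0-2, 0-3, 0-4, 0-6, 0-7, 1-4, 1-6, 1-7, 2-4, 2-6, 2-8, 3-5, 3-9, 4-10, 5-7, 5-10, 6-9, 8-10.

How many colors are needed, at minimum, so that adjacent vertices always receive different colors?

3

0, 1, 7 are mutually adjacent, so at least 3 colors are needed.
3 colors suffice: color red → {0, 9, 10}; color blue → {3, 4, 6, 7, 8}; color green → {1, 2, 5}. Every edge joins two different colors.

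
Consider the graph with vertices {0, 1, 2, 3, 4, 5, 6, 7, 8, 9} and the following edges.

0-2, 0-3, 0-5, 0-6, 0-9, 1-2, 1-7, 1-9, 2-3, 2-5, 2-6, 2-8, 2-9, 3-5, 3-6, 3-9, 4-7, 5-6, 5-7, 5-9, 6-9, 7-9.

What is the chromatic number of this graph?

6

0, 2, 3, 5, 6, 9 form a clique, so at least 6 colors are needed.
6 colors suffice: 0=e, 1=c, 2=b, 3=d, 4=a, 5=c, 6=f, 7=b, 8=a, 9=a. No two adjacent vertices share a color.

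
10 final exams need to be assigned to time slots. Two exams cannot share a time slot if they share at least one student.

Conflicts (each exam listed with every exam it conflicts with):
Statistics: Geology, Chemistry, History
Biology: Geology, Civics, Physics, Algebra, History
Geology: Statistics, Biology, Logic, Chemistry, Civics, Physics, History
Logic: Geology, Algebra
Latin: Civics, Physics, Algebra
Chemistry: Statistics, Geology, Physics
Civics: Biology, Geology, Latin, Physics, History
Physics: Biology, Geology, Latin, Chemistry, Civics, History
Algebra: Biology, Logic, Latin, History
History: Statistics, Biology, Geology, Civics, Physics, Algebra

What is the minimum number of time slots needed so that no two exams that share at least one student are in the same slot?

5

Biology, Geology, Civics, Physics, History all conflict with each other, so at least 5 time slots are needed.
5 time slots suffice: time slot 1 → {Geology, Algebra}; time slot 2 → {Logic, Latin, Chemistry, History}; time slot 3 → {Statistics, Physics}; time slot 4 → {Biology}; time slot 5 → {Civics}. Every pair that conflicts lands in different time slots.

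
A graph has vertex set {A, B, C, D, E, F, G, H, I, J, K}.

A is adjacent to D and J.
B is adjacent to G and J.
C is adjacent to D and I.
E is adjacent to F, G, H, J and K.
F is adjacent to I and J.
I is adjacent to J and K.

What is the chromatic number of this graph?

3

E, F, J are pairwise adjacent, so at least 3 colors are needed.
A valid assignment using 3 colors: A=green, B=red, C=blue, D=red, E=red, F=green, G=blue, H=blue, I=red, J=blue, K=blue. Each edge has distinct colors on its endpoints.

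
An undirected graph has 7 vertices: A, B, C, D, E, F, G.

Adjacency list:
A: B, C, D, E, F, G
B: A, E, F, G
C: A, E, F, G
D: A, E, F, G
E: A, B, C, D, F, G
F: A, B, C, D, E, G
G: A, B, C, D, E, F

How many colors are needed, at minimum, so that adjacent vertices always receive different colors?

A, B, E, F, G are mutually adjacent (a clique of size 5), so at least 5 colors are needed.
5 colors suffice: A=4, B=5, C=5, D=5, E=2, F=3, G=1. No two adjacent vertices share a color.

5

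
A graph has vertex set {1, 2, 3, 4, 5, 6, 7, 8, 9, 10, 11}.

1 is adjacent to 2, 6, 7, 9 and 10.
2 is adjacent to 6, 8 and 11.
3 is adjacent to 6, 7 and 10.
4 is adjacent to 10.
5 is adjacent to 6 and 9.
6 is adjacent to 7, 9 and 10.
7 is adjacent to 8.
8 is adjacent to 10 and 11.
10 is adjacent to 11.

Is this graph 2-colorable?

No

5, 6, 9 are pairwise adjacent, so at least 3 colors are needed.
So 2 colors are not enough.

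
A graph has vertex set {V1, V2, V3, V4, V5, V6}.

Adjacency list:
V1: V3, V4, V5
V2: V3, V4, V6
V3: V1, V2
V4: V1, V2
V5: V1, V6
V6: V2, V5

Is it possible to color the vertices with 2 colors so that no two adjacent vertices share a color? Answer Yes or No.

The cycle V6-V2-V4-V1-V5-V6 has odd length 5, so it cannot be 2-colored; at least 3 colors are needed.
So 2 colors are not enough.

No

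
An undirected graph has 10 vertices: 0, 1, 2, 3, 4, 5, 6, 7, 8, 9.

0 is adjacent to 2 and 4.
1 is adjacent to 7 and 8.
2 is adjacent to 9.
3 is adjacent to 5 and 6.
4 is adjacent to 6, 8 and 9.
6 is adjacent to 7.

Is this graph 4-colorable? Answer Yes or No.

Yes

The chromatic number is 3. The cycle 8-4-6-7-1-8 has odd length 5, so it cannot be 2-colored; at least 3 colors are needed.
A valid assignment using 3 colors: 0=blue, 1=green, 2=red, 3=red, 4=red, 5=blue, 6=blue, 7=red, 8=blue, 9=blue.
Since 4 ≥ 3, a proper 4-coloring certainly exists.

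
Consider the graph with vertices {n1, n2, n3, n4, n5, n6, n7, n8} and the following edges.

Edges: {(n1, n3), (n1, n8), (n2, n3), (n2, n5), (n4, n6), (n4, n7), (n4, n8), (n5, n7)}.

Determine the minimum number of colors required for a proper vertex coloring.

3

The cycle n5-n2-n3-n1-n8-n4-n7-n5 has odd length 7, so it cannot be 2-colored; at least 3 colors are needed.
3 colors suffice: color 1 → {n1, n2, n4}; color 2 → {n3, n6, n7, n8}; color 3 → {n5}. Every edge joins two different colors.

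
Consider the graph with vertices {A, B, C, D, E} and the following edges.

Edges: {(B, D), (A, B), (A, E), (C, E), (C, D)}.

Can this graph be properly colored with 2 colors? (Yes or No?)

The cycle C-D-B-A-E-C has odd length 5, so it cannot be 2-colored; at least 3 colors are needed.
So 2 colors are not enough.

No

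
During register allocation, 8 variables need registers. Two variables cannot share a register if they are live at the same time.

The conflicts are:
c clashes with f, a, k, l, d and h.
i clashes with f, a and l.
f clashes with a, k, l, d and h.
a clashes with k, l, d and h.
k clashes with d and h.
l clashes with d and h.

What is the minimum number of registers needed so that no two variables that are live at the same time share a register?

c, f, a, l, d are mutually in conflict, so at least 5 registers are needed.
Using 5 registers: c=3, i=3, f=2, a=1, k=4, l=4, d=5, h=5. Every pair that conflicts lands in different registers.

5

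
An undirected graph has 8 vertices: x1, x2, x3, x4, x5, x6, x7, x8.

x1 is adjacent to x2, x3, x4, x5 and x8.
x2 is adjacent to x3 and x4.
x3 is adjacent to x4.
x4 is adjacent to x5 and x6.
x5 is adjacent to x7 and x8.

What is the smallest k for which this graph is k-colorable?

4

x1, x2, x3, x4 are pairwise adjacent (a clique of size 4), so at least 4 colors are needed.
4 colors suffice: x1=1, x2=4, x3=3, x4=2, x5=3, x6=1, x7=1, x8=2. Each edge has distinct colors on its endpoints.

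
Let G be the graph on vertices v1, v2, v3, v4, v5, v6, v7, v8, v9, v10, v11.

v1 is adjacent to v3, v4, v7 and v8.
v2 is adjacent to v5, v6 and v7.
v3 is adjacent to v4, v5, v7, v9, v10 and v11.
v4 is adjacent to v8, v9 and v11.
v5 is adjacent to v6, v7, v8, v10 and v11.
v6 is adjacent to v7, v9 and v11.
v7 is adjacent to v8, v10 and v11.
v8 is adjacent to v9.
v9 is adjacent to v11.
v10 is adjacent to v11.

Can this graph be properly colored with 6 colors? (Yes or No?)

Yes

The chromatic number is 5. v3, v5, v7, v10, v11 are pairwise adjacent (a clique of size 5), so at least 5 colors are needed.
5 colors suffice: color 1 → {v7, v9}; color 2 → {v4, v5}; color 3 → {v2, v8, v11}; color 4 → {v3, v6}; color 5 → {v1, v10}.
Since 6 ≥ 5, a proper 6-coloring certainly exists.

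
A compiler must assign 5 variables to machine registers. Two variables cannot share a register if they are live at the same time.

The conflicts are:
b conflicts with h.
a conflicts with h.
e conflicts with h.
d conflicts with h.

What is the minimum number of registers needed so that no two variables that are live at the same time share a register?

a and h conflict, so at least 2 registers are needed.
2 registers suffice: register 1 → {h}; register 2 → {b, a, e, d}. Every pair that conflicts lands in different registers.

2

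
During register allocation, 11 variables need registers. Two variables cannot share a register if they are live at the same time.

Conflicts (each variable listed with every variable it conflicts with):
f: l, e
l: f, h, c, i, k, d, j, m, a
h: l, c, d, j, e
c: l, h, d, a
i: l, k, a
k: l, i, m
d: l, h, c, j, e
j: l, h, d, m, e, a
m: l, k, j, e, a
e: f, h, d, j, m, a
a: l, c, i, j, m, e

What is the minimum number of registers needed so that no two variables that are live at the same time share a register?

4

j, m, e, a are mutually in conflict, so at least 4 registers are needed.
4 registers suffice: f=2, l=1, h=2, c=3, i=3, k=2, d=4, j=3, m=4, e=1, a=2. Each listed conflict is separated.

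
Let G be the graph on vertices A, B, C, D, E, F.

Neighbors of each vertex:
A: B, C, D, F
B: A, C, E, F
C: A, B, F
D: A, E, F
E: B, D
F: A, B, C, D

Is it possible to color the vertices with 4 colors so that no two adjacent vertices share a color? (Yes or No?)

Yes

The chromatic number is 4. A, B, C, F are pairwise adjacent (a clique of size 4), so at least 4 colors are needed.
4 colors suffice: color 1 → {E, F}; color 2 → {B, D}; color 3 → {A}; color 4 → {C}.
That is already a proper 4-coloring.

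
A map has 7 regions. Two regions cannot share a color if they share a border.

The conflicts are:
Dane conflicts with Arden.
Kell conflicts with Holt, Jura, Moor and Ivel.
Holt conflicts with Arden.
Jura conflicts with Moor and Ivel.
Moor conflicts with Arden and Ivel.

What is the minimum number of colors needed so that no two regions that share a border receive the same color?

4

Kell, Jura, Moor, Ivel are mutually in conflict, so at least 4 colors are needed.
One proper 4-coloring: Dane=2, Kell=1, Holt=2, Jura=3, Moor=2, Arden=1, Ivel=4. No two conflicting regions share a color.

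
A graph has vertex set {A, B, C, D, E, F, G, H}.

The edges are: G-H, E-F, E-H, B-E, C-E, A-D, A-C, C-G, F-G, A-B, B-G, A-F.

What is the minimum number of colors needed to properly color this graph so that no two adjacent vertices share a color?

E and H are adjacent, so at least 2 colors are needed.
2 colors suffice: color red → {A, E, G}; color blue → {B, C, D, F, H}. Every edge joins two different colors.

2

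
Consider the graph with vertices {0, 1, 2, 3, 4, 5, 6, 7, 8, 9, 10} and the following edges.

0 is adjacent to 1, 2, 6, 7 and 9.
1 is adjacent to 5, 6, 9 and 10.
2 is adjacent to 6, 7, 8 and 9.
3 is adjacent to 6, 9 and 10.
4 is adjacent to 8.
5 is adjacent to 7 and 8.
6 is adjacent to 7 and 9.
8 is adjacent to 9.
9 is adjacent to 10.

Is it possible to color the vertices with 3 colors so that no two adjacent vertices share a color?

0, 1, 6, 9 are mutually adjacent (a clique of size 4), so at least 4 colors are needed.
So 3 colors are not enough.

No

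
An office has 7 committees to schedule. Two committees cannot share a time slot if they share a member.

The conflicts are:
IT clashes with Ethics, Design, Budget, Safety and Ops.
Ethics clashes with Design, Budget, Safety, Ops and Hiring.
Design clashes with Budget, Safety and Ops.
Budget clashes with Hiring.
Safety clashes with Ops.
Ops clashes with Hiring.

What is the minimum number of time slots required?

IT, Ethics, Design, Safety, Ops are mutually in conflict, so at least 5 time slots are needed.
5 time slots suffice: time slot 1 → {Ethics}; time slot 2 → {Budget, Ops}; time slot 3 → {Design, Hiring}; time slot 4 → {IT}; time slot 5 → {Safety}. No two conflicting committees share a time slot.

5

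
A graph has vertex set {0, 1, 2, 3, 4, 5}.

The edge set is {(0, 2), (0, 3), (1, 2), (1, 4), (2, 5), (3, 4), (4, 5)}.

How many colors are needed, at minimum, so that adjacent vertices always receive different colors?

The cycle 1-4-3-0-2-1 has odd length 5, so it cannot be 2-colored; at least 3 colors are needed.
3 colors suffice: color red → {2, 4}; color blue → {1, 3, 5}; color green → {0}. Each edge has distinct colors on its endpoints.

3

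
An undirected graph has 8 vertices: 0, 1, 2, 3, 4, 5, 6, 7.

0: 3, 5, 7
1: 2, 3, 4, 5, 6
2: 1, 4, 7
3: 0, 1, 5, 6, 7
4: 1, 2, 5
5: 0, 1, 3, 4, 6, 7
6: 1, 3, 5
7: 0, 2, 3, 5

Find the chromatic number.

1, 3, 5, 6 form a clique, so at least 4 colors are needed.
4 colors suffice: color a → {2, 5}; color b → {3, 4}; color c → {1, 7}; color d → {0, 6}. Each edge has distinct colors on its endpoints.

4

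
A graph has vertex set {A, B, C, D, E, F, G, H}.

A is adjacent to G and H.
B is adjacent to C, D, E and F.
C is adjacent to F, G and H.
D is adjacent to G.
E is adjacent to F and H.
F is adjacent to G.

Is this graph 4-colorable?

The chromatic number is 3. B, E, F form a triangle, so at least 3 colors are needed.
3 colors suffice: color red → {B, G, H}; color blue → {A, D, F}; color green → {C, E}.
Since 4 ≥ 3, a proper 4-coloring certainly exists.

Yes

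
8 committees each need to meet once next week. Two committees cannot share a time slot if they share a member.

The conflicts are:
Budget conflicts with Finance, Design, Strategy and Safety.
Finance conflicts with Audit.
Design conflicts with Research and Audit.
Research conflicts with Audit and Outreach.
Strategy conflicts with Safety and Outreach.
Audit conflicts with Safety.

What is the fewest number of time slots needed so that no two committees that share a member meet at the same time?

3

Budget, Strategy, Safety all conflict with each other, so at least 3 time slots are needed.
Using 3 time slots: Budget=1, Finance=2, Design=3, Research=2, Strategy=3, Audit=1, Safety=2, Outreach=1. Every pair that conflicts lands in different time slots.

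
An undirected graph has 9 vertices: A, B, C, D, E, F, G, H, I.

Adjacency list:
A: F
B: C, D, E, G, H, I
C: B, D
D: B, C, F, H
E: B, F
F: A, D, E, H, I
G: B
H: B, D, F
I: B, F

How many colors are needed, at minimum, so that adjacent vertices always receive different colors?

B, D, H are mutually adjacent, so at least 3 colors are needed.
3 colors suffice: color 1 → {B, F}; color 2 → {A, D, E, G, I}; color 3 → {C, H}. Each edge has distinct colors on its endpoints.

3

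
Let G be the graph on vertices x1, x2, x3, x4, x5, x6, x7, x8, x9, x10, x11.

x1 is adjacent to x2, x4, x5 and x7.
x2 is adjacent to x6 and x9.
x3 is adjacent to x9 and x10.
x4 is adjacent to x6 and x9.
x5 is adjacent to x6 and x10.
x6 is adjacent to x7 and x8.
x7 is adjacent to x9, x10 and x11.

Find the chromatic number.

2

x6 and x8 are adjacent, so at least 2 colors are needed.
A valid assignment using 2 colors: x1=red, x2=blue, x3=blue, x4=blue, x5=blue, x6=red, x7=blue, x8=blue, x9=red, x10=red, x11=red. Every edge joins two different colors.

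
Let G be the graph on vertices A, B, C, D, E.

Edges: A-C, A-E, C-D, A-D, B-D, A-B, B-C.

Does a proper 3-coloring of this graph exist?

No

A, B, C, D form a clique, so at least 4 colors are needed.
So 3 colors are not enough.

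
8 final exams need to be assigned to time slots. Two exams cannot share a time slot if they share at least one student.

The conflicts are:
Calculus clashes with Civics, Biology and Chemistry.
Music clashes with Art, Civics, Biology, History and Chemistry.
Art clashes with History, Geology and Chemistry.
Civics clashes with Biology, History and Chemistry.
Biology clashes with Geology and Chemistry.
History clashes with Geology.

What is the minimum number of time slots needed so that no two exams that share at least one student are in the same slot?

Calculus, Civics, Biology, Chemistry pairwise conflict, so at least 4 time slots are needed.
4 time slots suffice: time slot 1 → {Calculus, Music, Geology}; time slot 2 → {Biology, History}; time slot 3 → {Chemistry}; time slot 4 → {Art, Civics}. Each listed conflict is separated.

4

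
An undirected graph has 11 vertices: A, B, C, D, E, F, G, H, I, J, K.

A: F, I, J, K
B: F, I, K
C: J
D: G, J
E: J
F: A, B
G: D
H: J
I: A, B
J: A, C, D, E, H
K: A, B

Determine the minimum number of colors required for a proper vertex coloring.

2

D and J are adjacent, so at least 2 colors are needed.
2 colors suffice: color 1 → {F, G, I, J, K}; color 2 → {A, B, C, D, E, H}. No two adjacent vertices share a color.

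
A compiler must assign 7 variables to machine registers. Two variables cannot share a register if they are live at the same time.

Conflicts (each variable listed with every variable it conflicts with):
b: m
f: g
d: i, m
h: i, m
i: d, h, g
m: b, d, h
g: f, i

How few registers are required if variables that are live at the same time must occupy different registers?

2

b and m conflict, so at least 2 registers are needed.
A valid assignment using 2 registers: b=2, f=1, d=2, h=2, i=1, m=1, g=2. No two conflicting variables share a register.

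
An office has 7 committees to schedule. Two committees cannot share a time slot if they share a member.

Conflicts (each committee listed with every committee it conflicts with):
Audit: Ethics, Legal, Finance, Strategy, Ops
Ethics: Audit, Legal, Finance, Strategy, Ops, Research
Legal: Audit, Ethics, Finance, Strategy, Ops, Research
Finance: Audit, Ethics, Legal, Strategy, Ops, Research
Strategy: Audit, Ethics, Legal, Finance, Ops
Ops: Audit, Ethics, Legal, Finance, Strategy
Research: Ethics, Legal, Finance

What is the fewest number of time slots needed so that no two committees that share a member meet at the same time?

6

Audit, Ethics, Legal, Finance, Strategy, Ops pairwise conflict, so at least 6 time slots are needed.
Using 6 time slots: Audit=4, Ethics=3, Legal=2, Finance=1, Strategy=6, Ops=5, Research=4. Each listed conflict is separated.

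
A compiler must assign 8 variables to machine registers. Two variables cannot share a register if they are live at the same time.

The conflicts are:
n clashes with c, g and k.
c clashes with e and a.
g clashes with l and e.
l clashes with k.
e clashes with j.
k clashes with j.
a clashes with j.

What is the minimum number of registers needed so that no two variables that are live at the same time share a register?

3

The cycle n-c-a-j-k-n has odd length 5, so it cannot be 2-colored; at least 3 registers are needed.
3 registers suffice: n=2, c=1, g=1, l=2, e=2, k=1, a=2, j=3. Each listed conflict is separated.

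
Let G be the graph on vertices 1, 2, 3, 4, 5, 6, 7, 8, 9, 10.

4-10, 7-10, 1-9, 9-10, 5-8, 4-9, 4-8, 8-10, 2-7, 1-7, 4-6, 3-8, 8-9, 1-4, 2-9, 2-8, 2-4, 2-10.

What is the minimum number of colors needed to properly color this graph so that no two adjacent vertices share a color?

5

2, 4, 8, 9, 10 form a clique, so at least 5 colors are needed.
One proper 5-coloring: 1=blue, 2=green, 3=red, 4=red, 5=red, 6=blue, 7=red, 8=blue, 9=purple, 10=yellow. Each edge has distinct colors on its endpoints.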